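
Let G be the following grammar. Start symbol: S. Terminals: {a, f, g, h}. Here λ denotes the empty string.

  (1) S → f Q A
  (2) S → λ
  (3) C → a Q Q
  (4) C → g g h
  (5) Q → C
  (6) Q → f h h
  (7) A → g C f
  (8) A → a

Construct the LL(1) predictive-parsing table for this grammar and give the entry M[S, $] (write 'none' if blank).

FIRST(S): from S→f Q A we get {f}; from S→λ we get {λ}. So FIRST(S) = {λ, f}.
FIRST(C): from C→a Q Q we get {a}; from C→g g h we get {g}. So FIRST(C) = {a, g}.
FIRST(A): from A→g C f we get {g}; from A→a we get {a}. So FIRST(A) = {a, g}.
FIRST(Q): from Q→C we get {a, g}; from Q→f h h we get {f}. So FIRST(Q) = {a, f, g}.
FOLLOW(S) includes $ since S is the start symbol.
FOLLOW(S): S appears on no right-hand side. Thus FOLLOW(S) = {$}.
For S → f Q A: FIRST(f Q A) = {f}, so it goes in M[S, t] for t ∈ {f}.
For S → λ: FIRST(λ) = {λ}, so it goes in M[S, t] for t ∈ {}; since λ ∈ FIRST, also for every t ∈ FOLLOW(S) = {$}.

S → λ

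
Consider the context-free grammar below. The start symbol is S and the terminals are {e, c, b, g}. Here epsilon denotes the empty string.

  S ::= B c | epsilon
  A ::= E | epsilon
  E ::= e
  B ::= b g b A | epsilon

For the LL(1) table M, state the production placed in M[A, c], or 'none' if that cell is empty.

A ::= epsilon

FIRST(E): from E::=e we get {e}. So FIRST(E) = {e}.
FIRST(B): from B::=b g b A we get {b}; from B::=epsilon we get {epsilon}. So FIRST(B) = {epsilon, b}.
FIRST(S): from S::=B c we get {b, c}; from S::=epsilon we get {epsilon}. So FIRST(S) = {epsilon, b, c}.
FIRST(A): from A::=E we get {e}; from A::=epsilon we get {epsilon}. So FIRST(A) = {epsilon, e}.
FOLLOW(S) includes $ since S is the start symbol.
FOLLOW(B): in S::=B c, B is followed by c with FIRST {c}. Thus FOLLOW(B) = {c}.
FOLLOW(A): in B::=b g b A, the suffix after A is empty, so FOLLOW(A) ⊇ FOLLOW(B) = {c}. Thus FOLLOW(A) = {c}.
For A ::= E: FIRST(E) = {e}, so it goes in M[A, t] for t ∈ {e}.
For A ::= epsilon: FIRST(epsilon) = {epsilon}, so it goes in M[A, t] for t ∈ {}; since epsilon ∈ FIRST, also for every t ∈ FOLLOW(A) = {c}.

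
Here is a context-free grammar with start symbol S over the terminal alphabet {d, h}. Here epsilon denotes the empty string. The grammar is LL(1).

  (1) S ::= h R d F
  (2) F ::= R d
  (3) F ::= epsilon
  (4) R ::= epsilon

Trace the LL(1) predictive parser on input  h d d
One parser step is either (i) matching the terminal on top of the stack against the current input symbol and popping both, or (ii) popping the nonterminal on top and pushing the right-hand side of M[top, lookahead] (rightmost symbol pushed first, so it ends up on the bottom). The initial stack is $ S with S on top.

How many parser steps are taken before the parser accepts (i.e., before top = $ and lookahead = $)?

7

step 1: stack=$ S  input=h d d $  — expand S ::= h R d F
step 2: stack=$ F d R h  input=h d d $  — match h
step 3: stack=$ F d R  input=d d $  — expand R ::= epsilon
step 4: stack=$ F d  input=d d $  — match d
step 5: stack=$ F  input=d $  — expand F ::= R d
step 6: stack=$ d R  input=d $  — expand R ::= epsilon
step 7: stack=$ d  input=d $  — match d
Accept reached after 7 steps.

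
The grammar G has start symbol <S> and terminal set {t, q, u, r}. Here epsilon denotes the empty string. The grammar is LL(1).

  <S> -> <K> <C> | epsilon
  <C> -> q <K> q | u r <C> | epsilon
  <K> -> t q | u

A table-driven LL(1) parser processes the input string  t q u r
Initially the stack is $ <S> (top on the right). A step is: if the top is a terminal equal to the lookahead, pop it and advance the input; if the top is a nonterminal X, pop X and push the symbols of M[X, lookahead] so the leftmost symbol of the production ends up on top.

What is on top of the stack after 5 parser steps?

u

     Stack      Input      Action
  1  $ <S>      t q u r $  expand <S> -> <K> <C>
  2  $ <C> <K>  t q u r $  expand <K> -> t q
  3  $ <C> q t  t q u r $  match t
  4  $ <C> q    q u r $    match q
  5  $ <C>      u r $      expand <C> -> u r <C>
Stack after step 5: $ <C> r u (top = u).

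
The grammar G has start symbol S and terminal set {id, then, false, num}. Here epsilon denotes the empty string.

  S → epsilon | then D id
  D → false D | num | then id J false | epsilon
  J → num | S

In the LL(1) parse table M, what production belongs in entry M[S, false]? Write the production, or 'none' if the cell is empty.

S → epsilon

FIRST(S): from S→epsilon we get {epsilon}; from S→then D id we get {then}. So FIRST(S) = {epsilon, then}.
FIRST(D): from D→false D we get {false}; from D→num we get {num}; from D→then id J false we get {then}; from D→epsilon we get {epsilon}. So FIRST(D) = {epsilon, false, num, then}.
FIRST(J): from J→num we get {num}; from J→S we get {epsilon, then}. So FIRST(J) = {epsilon, num, then}.
FOLLOW(S) includes $ since S is the start symbol.
FOLLOW(J): in D→then id J false, J is followed by false with FIRST {false}. Thus FOLLOW(J) = {false}.
FOLLOW(S): in J→S, the suffix after S is empty, so FOLLOW(S) ⊇ FOLLOW(J) = {false}. Thus FOLLOW(S) = {$, false}.
For S → epsilon: FIRST(epsilon) = {epsilon}, so it goes in M[S, t] for t ∈ {}; since epsilon ∈ FIRST, also for every t ∈ FOLLOW(S) = {$, false}.
For S → then D id: FIRST(then D id) = {then}, so it goes in M[S, t] for t ∈ {then}.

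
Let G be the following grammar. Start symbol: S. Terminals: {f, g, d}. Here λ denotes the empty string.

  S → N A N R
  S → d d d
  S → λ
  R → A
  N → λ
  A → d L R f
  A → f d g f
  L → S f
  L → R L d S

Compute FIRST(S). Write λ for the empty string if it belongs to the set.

FIRST(N) = {λ}
FIRST(A) = {d, f}
FIRST(S) = {λ, d, f}  (via N A N R)
FIRST(R) = {d, f}  (via A)
FIRST(L) = {d, f}  (via S f, R L d S)

{λ, d, f}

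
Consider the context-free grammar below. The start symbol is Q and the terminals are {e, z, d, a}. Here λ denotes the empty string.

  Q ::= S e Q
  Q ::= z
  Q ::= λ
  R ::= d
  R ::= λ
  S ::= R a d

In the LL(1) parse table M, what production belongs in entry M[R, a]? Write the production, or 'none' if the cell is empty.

R ::= λ

FIRST(R) = {λ, d}
FIRST(S) = {a, d}  (via R a d)
FIRST(Q) = {λ, a, d, z}  (via S e Q)
FOLLOW(Q) includes $ since Q is the start symbol.
FOLLOW(R): in S::=R a d, R is followed by a d with FIRST {a}. Thus FOLLOW(R) = {a}.
For R ::= d: FIRST(d) = {d}, so it goes in M[R, t] for t ∈ {d}.
For R ::= λ: FIRST(λ) = {λ}, so it goes in M[R, t] for t ∈ {}; since λ ∈ FIRST, also for every t ∈ FOLLOW(R) = {a}.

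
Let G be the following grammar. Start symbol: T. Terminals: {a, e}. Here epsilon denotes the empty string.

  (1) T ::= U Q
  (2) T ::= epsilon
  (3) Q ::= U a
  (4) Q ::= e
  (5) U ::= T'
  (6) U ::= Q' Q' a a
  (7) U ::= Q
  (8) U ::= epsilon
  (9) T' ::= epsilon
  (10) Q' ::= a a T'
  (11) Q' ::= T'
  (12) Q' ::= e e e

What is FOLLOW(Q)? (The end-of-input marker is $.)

{$, a, e}

FIRST(T'): from T'::=epsilon we get {epsilon}. So FIRST(T') = {epsilon}.
FIRST(Q'): from Q'::=a a T' we get {a}; from Q'::=T' we get {epsilon}; from Q'::=e e e we get {e}. So FIRST(Q') = {epsilon, a, e}.
FIRST(T): from T::=U Q we get {a, e}; from T::=epsilon we get {epsilon}. So FIRST(T) = {epsilon, a, e}.
FIRST(Q): from Q::=U a we get {a, e}; from Q::=e we get {e}. So FIRST(Q) = {a, e}.
FIRST(U): from U::=T' we get {epsilon}; from U::=Q' Q' a a we get {a, e}; from U::=Q we get {a, e}; from U::=epsilon we get {epsilon}. So FIRST(U) = {epsilon, a, e}.
FOLLOW(T) includes $ since T is the start symbol.
FOLLOW(T): T appears on no right-hand side. Thus FOLLOW(T) = {$}.
FOLLOW(U): in T::=U Q, U is followed by Q with FIRST {a, e}; in Q::=U a, U is followed by a with FIRST {a}. Thus FOLLOW(U) = {a, e}.
FOLLOW(Q): in T::=U Q, the suffix after Q is empty, so FOLLOW(Q) ⊇ FOLLOW(T) = {$}; in U::=Q, the suffix after Q is empty, so FOLLOW(Q) ⊇ FOLLOW(U) = {a, e}. Thus FOLLOW(Q) = {$, a, e}.
FOLLOW(Q'): in U::=Q' Q' a a (occurrence 1), Q' is followed by Q' a a with FIRST {a, e}; in U::=Q' Q' a a (occurrence 2), Q' is followed by a a with FIRST {a}. Thus FOLLOW(Q') = {a, e}.
FOLLOW(T'): in U::=T', the suffix after T' is empty, so FOLLOW(T') ⊇ FOLLOW(U) = {a, e}; in Q'::=a a T', the suffix after T' is empty, so FOLLOW(T') ⊇ FOLLOW(Q') = {a, e}; in Q'::=T', the suffix after T' is empty, so FOLLOW(T') ⊇ FOLLOW(Q') = {a, e}. Thus FOLLOW(T') = {a, e}.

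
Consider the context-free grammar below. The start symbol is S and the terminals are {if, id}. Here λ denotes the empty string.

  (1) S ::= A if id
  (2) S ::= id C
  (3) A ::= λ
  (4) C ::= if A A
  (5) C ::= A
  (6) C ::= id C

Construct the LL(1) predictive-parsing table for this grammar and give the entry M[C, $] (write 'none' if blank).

C ::= A

FIRST(A): from A::=λ we get {λ}. So FIRST(A) = {λ}.
FIRST(S): from S::=A if id we get {if}; from S::=id C we get {id}. So FIRST(S) = {id, if}.
FIRST(C): from C::=if A A we get {if}; from C::=A we get {λ}; from C::=id C we get {id}. So FIRST(C) = {λ, id, if}.
FOLLOW(S) includes $ since S is the start symbol.
FOLLOW(S): S appears on no right-hand side. Thus FOLLOW(S) = {$}.
FOLLOW(C): in S::=id C, the suffix after C is empty, so FOLLOW(C) ⊇ FOLLOW(S) = {$}; in C::=id C, the suffix after C is empty (adds nothing new). Thus FOLLOW(C) = {$}.
For C ::= if A A: FIRST(if A A) = {if}, so it goes in M[C, t] for t ∈ {if}.
For C ::= A: FIRST(A) = {λ}, so it goes in M[C, t] for t ∈ {}; since λ ∈ FIRST, also for every t ∈ FOLLOW(C) = {$}.
For C ::= id C: FIRST(id C) = {id}, so it goes in M[C, t] for t ∈ {id}.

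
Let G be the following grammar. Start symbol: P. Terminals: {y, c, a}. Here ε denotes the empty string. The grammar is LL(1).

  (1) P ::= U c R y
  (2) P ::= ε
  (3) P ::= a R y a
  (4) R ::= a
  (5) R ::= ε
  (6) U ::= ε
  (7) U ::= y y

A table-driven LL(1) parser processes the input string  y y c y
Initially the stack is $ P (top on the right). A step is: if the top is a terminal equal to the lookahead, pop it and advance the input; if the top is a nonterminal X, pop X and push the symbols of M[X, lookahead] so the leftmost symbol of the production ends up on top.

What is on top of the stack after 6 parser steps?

y

step 1: stack=$ P  input=y y c y $  — expand P ::= U c R y
step 2: stack=$ y R c U  input=y y c y $  — expand U ::= y y
step 3: stack=$ y R c y y  input=y y c y $  — match y
step 4: stack=$ y R c y  input=y c y $  — match y
step 5: stack=$ y R c  input=c y $  — match c
step 6: stack=$ y R  input=y $  — expand R ::= ε
Stack after step 6: $ y (top = y).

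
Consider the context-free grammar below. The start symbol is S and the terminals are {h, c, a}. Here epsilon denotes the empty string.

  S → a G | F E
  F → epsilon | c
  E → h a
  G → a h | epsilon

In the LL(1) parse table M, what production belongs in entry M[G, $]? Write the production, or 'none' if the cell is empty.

FIRST(F): from F→epsilon we get {epsilon}; from F→c we get {c}. So FIRST(F) = {epsilon, c}.
FIRST(E): from E→h a we get {h}. So FIRST(E) = {h}.
FIRST(G): from G→a h we get {a}; from G→epsilon we get {epsilon}. So FIRST(G) = {epsilon, a}.
FIRST(S): from S→a G we get {a}; from S→F E we get {c, h}. So FIRST(S) = {a, c, h}.
FOLLOW(S) includes $ since S is the start symbol.
FOLLOW(S): S appears on no right-hand side. Thus FOLLOW(S) = {$}.
FOLLOW(G): in S→a G, the suffix after G is empty, so FOLLOW(G) ⊇ FOLLOW(S) = {$}. Thus FOLLOW(G) = {$}.
For G → a h: FIRST(a h) = {a}, so it goes in M[G, t] for t ∈ {a}.
For G → epsilon: FIRST(epsilon) = {epsilon}, so it goes in M[G, t] for t ∈ {}; since epsilon ∈ FIRST, also for every t ∈ FOLLOW(G) = {$}.

G → epsilon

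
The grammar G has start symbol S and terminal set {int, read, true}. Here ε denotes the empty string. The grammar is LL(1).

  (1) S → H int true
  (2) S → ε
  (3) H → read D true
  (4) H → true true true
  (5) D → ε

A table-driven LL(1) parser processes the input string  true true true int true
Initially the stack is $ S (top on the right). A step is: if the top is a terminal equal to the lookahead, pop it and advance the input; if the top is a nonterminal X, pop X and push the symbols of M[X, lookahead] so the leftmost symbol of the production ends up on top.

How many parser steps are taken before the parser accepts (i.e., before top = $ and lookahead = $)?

     Stack                      Input                      Action
  1  $ S                        true true true int true $  expand S → H int true
  2  $ true int H               true true true int true $  expand H → true true true
  3  $ true int true true true  true true true int true $  match true
  4  $ true int true true       true true int true $       match true
  5  $ true int true            true int true $            match true
  6  $ true int                 int true $                 match int
  7  $ true                     true $                     match true
Accept reached after 7 steps.

7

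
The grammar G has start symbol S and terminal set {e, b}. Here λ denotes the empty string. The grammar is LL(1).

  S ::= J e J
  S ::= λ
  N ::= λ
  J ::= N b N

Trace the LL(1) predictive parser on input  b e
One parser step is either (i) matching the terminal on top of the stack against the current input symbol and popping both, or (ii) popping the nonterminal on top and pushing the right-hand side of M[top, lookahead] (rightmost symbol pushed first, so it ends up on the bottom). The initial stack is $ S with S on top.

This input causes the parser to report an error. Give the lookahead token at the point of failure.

     Stack        Input  Action
  1  $ S          b e $  expand S ::= J e J
  2  $ J e J      b e $  expand J ::= N b N
  3  $ J e N b N  b e $  expand N ::= λ
  4  $ J e N b    b e $  match b
  5  $ J e N      e $    expand N ::= λ
  6  $ J e        e $    match e
  7  $ J          $      error: M[J, $] is empty

$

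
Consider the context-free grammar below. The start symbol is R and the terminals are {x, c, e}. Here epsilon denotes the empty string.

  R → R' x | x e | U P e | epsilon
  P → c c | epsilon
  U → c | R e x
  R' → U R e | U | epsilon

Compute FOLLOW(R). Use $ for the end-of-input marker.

FIRST(P): from P→c c we get {c}; from P→epsilon we get {epsilon}. So FIRST(P) = {epsilon, c}.
FIRST(R): from R→R' x we get {c, e, x}; from R→x e we get {x}; from R→U P e we get {c, e, x}; from R→epsilon we get {epsilon}. So FIRST(R) = {epsilon, c, e, x}.
FIRST(U): from U→c we get {c}; from U→R e x we get {c, e, x}. So FIRST(U) = {c, e, x}.
FIRST(R'): from R'→U R e we get {c, e, x}; from R'→U we get {c, e, x}; from R'→epsilon we get {epsilon}. So FIRST(R') = {epsilon, c, e, x}.
FOLLOW(R) includes $ since R is the start symbol.
FOLLOW(R): in U→R e x, R is followed by e x with FIRST {e}; in R'→U R e, R is followed by e with FIRST {e}. Thus FOLLOW(R) = {$, e}.
FOLLOW(P): in R→U P e, P is followed by e with FIRST {e}. Thus FOLLOW(P) = {e}.
FOLLOW(R'): in R→R' x, R' is followed by x with FIRST {x}. Thus FOLLOW(R') = {x}.
FOLLOW(U): in R→U P e, U is followed by P e with FIRST {c, e}; in R'→U R e, U is followed by R e with FIRST {c, e, x}; in R'→U, the suffix after U is empty, so FOLLOW(U) ⊇ FOLLOW(R') = {x}. Thus FOLLOW(U) = {c, e, x}.

{$, e}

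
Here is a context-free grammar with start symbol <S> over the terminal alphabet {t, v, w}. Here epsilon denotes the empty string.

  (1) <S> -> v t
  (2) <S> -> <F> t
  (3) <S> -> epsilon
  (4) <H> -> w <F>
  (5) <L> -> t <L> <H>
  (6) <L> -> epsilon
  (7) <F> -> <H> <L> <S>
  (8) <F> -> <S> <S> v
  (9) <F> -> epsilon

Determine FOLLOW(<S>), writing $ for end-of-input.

{$, t, v, w}

FIRST(<H>): from <H>->w <F> we get {w}. So FIRST(<H>) = {w}.
FIRST(<L>): from <L>->t <L> <H> we get {t}; from <L>->epsilon we get {epsilon}. So FIRST(<L>) = {epsilon, t}.
FIRST(<S>): from <S>->v t we get {v}; from <S>-><F> t we get {t, v, w}; from <S>->epsilon we get {epsilon}. So FIRST(<S>) = {epsilon, t, v, w}.
FIRST(<F>): from <F>-><H> <L> <S> we get {w}; from <F>-><S> <S> v we get {t, v, w}; from <F>->epsilon we get {epsilon}. So FIRST(<F>) = {epsilon, t, v, w}.
FOLLOW(<S>) includes $ since <S> is the start symbol.
FOLLOW(<S>): in <F>-><H> <L> <S>, the suffix after <S> is empty, so FOLLOW(<S>) ⊇ FOLLOW(<F>) = {t, v, w}; in <F>-><S> <S> v (occurrence 1), <S> is followed by <S> v with FIRST {t, v, w}; in <F>-><S> <S> v (occurrence 2), <S> is followed by v with FIRST {v}. Thus FOLLOW(<S>) = {$, t, v, w}.
FOLLOW(<H>): in <L>->t <L> <H>, the suffix after <H> is empty, so FOLLOW(<H>) ⊇ FOLLOW(<L>) = {t, v, w}; in <F>-><H> <L> <S>, <H> is followed by <L> <S> with FIRST {epsilon, t, v, w}; in <F>-><H> <L> <S>, the suffix after <H> is nullable, so FOLLOW(<H>) ⊇ FOLLOW(<F>) = {t, v, w}. Thus FOLLOW(<H>) = {t, v, w}.
FOLLOW(<F>): in <S>-><F> t, <F> is followed by t with FIRST {t}; in <H>->w <F>, the suffix after <F> is empty, so FOLLOW(<F>) ⊇ FOLLOW(<H>) = {t, v, w}. Thus FOLLOW(<F>) = {t, v, w}.
FOLLOW(<L>): in <L>->t <L> <H>, <L> is followed by <H> with FIRST {w}; in <F>-><H> <L> <S>, <L> is followed by <S> with FIRST {epsilon, t, v, w}; in <F>-><H> <L> <S>, the suffix after <L> is nullable, so FOLLOW(<L>) ⊇ FOLLOW(<F>) = {t, v, w}. Thus FOLLOW(<L>) = {t, v, w}.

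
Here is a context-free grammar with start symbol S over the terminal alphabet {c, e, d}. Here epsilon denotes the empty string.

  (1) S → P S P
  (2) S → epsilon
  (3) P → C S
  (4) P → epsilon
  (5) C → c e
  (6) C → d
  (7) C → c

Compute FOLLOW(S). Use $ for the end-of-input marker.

FIRST(C) = {c, d}
FIRST(P) = {epsilon, c, d}  (via C S)
FIRST(S) = {epsilon, c, d}  (via P S P)
FOLLOW(S) includes $ since S is the start symbol.
FOLLOW(S): in S→P S P, S is followed by P with FIRST {epsilon, c, d}; in S→P S P, the suffix after S is nullable (adds nothing new); in P→C S, the suffix after S is empty, so FOLLOW(S) ⊇ FOLLOW(P) = {$, c, d}. Thus FOLLOW(S) = {$, c, d}.
FOLLOW(P): in S→P S P (occurrence 1), P is followed by S P with FIRST {epsilon, c, d}; in S→P S P (occurrence 1), the suffix after P is nullable, so FOLLOW(P) ⊇ FOLLOW(S) = {$, c, d}; in S→P S P (occurrence 2), the suffix after P is empty, so FOLLOW(P) ⊇ FOLLOW(S) = {$, c, d}. Thus FOLLOW(P) = {$, c, d}.
FOLLOW(C): in P→C S, C is followed by S with FIRST {epsilon, c, d}; in P→C S, the suffix after C is nullable, so FOLLOW(C) ⊇ FOLLOW(P) = {$, c, d}. Thus FOLLOW(C) = {$, c, d}.

{$, c, d}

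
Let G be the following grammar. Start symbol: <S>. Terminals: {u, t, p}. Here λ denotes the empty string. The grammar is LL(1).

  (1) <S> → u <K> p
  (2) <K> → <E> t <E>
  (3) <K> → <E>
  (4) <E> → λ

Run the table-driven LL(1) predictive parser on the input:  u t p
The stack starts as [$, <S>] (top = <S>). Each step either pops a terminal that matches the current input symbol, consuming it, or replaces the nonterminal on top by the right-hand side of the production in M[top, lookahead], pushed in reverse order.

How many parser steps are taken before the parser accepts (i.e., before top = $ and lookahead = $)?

     Stack          Input    Action
  1  $ <S>          u t p $  expand <S> → u <K> p
  2  $ p <K> u      u t p $  match u
  3  $ p <K>        t p $    expand <K> → <E> t <E>
  4  $ p <E> t <E>  t p $    expand <E> → λ
  5  $ p <E> t      t p $    match t
  6  $ p <E>        p $      expand <E> → λ
  7  $ p            p $      match p
Accept reached after 7 steps.

7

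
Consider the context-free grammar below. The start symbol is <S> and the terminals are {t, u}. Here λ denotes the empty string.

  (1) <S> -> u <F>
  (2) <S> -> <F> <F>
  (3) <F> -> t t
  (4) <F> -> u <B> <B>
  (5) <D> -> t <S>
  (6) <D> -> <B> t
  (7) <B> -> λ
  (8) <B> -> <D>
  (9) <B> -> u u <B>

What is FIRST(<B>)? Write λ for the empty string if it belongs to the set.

FIRST(<F>) = {t, u}
FIRST(<S>) = {t, u}  (via <F> <F>)
FIRST(<D>) = {t, u}  (via <B> t)
FIRST(<B>) = {λ, t, u}  (via <D>)

{λ, t, u}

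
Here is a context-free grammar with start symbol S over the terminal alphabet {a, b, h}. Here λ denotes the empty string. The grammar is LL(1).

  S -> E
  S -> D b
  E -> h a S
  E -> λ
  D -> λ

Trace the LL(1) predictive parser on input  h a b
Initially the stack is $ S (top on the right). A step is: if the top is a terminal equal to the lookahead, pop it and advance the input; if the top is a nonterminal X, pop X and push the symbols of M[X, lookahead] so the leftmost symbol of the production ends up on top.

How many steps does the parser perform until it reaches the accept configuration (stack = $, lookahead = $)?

step 1: stack=$ S  input=h a b $  — expand S -> E
step 2: stack=$ E  input=h a b $  — expand E -> h a S
step 3: stack=$ S a h  input=h a b $  — match h
step 4: stack=$ S a  input=a b $  — match a
step 5: stack=$ S  input=b $  — expand S -> D b
step 6: stack=$ b D  input=b $  — expand D -> λ
step 7: stack=$ b  input=b $  — match b
Accept reached after 7 steps.

7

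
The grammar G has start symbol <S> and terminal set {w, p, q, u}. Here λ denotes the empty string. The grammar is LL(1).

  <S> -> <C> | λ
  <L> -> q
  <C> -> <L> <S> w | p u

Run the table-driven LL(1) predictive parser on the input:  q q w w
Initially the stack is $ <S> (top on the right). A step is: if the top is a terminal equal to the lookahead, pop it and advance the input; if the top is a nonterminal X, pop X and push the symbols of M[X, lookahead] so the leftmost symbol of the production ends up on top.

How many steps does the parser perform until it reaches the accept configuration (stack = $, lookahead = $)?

      Stack          Input      Action
   1  $ <S>          q q w w $  expand <S> -> <C>
   2  $ <C>          q q w w $  expand <C> -> <L> <S> w
   3  $ w <S> <L>    q q w w $  expand <L> -> q
   4  $ w <S> q      q q w w $  match q
   5  $ w <S>        q w w $    expand <S> -> <C>
   6  $ w <C>        q w w $    expand <C> -> <L> <S> w
   7  $ w w <S> <L>  q w w $    expand <L> -> q
   8  $ w w <S> q    q w w $    match q
   9  $ w w <S>      w w $      expand <S> -> λ
  10  $ w w          w w $      match w
  11  $ w            w $        match w
Accept reached after 11 steps.

11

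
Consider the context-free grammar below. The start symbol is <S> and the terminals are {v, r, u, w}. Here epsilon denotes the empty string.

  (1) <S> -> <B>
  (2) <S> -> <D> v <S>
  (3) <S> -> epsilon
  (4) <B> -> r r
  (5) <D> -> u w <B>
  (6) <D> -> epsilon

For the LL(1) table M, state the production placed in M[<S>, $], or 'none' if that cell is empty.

<S> -> epsilon

FIRST(<B>): from <B>->r r we get {r}. So FIRST(<B>) = {r}.
FIRST(<D>): from <D>->u w <B> we get {u}; from <D>->epsilon we get {epsilon}. So FIRST(<D>) = {epsilon, u}.
FIRST(<S>): from <S>-><B> we get {r}; from <S>-><D> v <S> we get {u, v}; from <S>->epsilon we get {epsilon}. So FIRST(<S>) = {epsilon, r, u, v}.
FOLLOW(<S>) includes $ since <S> is the start symbol.
FOLLOW(<S>): in <S>-><D> v <S>, the suffix after <S> is empty (adds nothing new). Thus FOLLOW(<S>) = {$}.
For <S> -> <B>: FIRST(<B>) = {r}, so it goes in M[<S>, t] for t ∈ {r}.
For <S> -> <D> v <S>: FIRST(<D> v <S>) = {u, v}, so it goes in M[<S>, t] for t ∈ {u, v}.
For <S> -> epsilon: FIRST(epsilon) = {epsilon}, so it goes in M[<S>, t] for t ∈ {}; since epsilon ∈ FIRST, also for every t ∈ FOLLOW(<S>) = {$}.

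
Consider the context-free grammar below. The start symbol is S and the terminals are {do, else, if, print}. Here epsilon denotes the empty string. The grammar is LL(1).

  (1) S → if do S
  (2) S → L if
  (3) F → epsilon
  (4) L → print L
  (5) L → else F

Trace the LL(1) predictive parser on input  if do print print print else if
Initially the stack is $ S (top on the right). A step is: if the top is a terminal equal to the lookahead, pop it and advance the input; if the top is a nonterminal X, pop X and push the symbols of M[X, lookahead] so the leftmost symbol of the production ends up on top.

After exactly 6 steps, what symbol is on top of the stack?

L

     Stack         Input                              Action
  1  $ S           if do print print print else if $  expand S → if do S
  2  $ S do if     if do print print print else if $  match if
  3  $ S do        do print print print else if $     match do
  4  $ S           print print print else if $        expand S → L if
  5  $ if L        print print print else if $        expand L → print L
  6  $ if L print  print print print else if $        match print
Stack after step 6: $ if L (top = L).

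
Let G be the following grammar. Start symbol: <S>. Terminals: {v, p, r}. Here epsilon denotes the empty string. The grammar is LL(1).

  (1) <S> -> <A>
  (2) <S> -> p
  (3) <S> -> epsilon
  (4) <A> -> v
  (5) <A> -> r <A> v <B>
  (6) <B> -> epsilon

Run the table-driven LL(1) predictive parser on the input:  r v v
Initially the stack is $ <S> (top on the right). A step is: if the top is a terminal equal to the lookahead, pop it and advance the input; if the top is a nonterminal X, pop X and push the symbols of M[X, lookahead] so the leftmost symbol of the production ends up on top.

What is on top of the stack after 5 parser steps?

v

     Stack          Input    Action
  1  $ <S>          r v v $  expand <S> -> <A>
  2  $ <A>          r v v $  expand <A> -> r <A> v <B>
  3  $ <B> v <A> r  r v v $  match r
  4  $ <B> v <A>    v v $    expand <A> -> v
  5  $ <B> v v      v v $    match v
Stack after step 5: $ <B> v (top = v).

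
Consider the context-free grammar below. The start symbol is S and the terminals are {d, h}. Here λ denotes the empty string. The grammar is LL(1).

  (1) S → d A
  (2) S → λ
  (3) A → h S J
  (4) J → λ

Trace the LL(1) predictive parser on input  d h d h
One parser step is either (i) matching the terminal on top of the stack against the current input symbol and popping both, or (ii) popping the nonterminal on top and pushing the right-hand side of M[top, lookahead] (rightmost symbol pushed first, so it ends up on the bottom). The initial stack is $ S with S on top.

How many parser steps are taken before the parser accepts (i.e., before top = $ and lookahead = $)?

11

step 1: stack=$ S  input=d h d h $  — expand S → d A
step 2: stack=$ A d  input=d h d h $  — match d
step 3: stack=$ A  input=h d h $  — expand A → h S J
step 4: stack=$ J S h  input=h d h $  — match h
step 5: stack=$ J S  input=d h $  — expand S → d A
step 6: stack=$ J A d  input=d h $  — match d
step 7: stack=$ J A  input=h $  — expand A → h S J
step 8: stack=$ J J S h  input=h $  — match h
step 9: stack=$ J J S  input=$  — expand S → λ
step 10: stack=$ J J  input=$  — expand J → λ
step 11: stack=$ J  input=$  — expand J → λ
Accept reached after 11 steps.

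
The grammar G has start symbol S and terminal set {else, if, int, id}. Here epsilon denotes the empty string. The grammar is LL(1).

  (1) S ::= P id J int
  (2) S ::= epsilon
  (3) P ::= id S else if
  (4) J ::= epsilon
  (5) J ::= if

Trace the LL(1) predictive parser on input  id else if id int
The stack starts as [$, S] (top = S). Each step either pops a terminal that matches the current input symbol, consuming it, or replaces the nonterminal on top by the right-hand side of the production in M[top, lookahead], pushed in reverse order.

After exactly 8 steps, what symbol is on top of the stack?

int

step 1: stack=$ S  input=id else if id int $  — expand S ::= P id J int
step 2: stack=$ int J id P  input=id else if id int $  — expand P ::= id S else if
step 3: stack=$ int J id if else S id  input=id else if id int $  — match id
step 4: stack=$ int J id if else S  input=else if id int $  — expand S ::= epsilon
step 5: stack=$ int J id if else  input=else if id int $  — match else
step 6: stack=$ int J id if  input=if id int $  — match if
step 7: stack=$ int J id  input=id int $  — match id
step 8: stack=$ int J  input=int $  — expand J ::= epsilon
Stack after step 8: $ int (top = int).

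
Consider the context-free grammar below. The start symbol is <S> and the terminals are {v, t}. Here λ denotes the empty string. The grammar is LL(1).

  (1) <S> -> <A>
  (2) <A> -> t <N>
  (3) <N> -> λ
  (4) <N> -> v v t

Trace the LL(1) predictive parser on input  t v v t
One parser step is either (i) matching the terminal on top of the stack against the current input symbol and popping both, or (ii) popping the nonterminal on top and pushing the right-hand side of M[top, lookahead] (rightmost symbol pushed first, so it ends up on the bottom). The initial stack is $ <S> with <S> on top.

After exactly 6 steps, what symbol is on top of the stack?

     Stack    Input      Action
  1  $ <S>    t v v t $  expand <S> -> <A>
  2  $ <A>    t v v t $  expand <A> -> t <N>
  3  $ <N> t  t v v t $  match t
  4  $ <N>    v v t $    expand <N> -> v v t
  5  $ t v v  v v t $    match v
  6  $ t v    v t $      match v
Stack after step 6: $ t (top = t).

t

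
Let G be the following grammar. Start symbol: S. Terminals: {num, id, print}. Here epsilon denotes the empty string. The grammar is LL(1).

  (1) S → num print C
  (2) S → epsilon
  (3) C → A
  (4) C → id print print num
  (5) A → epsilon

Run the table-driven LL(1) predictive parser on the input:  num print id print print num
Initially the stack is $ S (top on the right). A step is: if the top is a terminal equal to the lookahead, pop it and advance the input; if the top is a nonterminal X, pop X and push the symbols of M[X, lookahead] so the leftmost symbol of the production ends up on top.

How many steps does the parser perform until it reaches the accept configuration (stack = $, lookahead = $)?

8

     Stack                 Input                           Action
  1  $ S                   num print id print print num $  expand S → num print C
  2  $ C print num         num print id print print num $  match num
  3  $ C print             print id print print num $      match print
  4  $ C                   id print print num $            expand C → id print print num
  5  $ num print print id  id print print num $            match id
  6  $ num print print     print print num $               match print
  7  $ num print           print num $                     match print
  8  $ num                 num $                           match num
Accept reached after 8 steps.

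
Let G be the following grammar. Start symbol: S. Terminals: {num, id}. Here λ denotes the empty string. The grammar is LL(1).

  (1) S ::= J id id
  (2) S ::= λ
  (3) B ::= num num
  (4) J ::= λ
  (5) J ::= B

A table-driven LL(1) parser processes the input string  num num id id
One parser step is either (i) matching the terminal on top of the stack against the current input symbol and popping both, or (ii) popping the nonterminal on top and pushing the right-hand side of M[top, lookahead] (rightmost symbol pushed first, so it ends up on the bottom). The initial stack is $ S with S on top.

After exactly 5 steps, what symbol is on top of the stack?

     Stack            Input            Action
  1  $ S              num num id id $  expand S ::= J id id
  2  $ id id J        num num id id $  expand J ::= B
  3  $ id id B        num num id id $  expand B ::= num num
  4  $ id id num num  num num id id $  match num
  5  $ id id num      num id id $      match num
Stack after step 5: $ id id (top = id).

id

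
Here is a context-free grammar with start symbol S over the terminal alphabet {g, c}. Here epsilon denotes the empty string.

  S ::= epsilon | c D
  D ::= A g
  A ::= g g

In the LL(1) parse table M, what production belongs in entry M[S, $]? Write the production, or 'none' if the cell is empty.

S ::= epsilon

FIRST(S): from S::=epsilon we get {epsilon}; from S::=c D we get {c}. So FIRST(S) = {epsilon, c}.
FIRST(A): from A::=g g we get {g}. So FIRST(A) = {g}.
FIRST(D): from D::=A g we get {g}. So FIRST(D) = {g}.
FOLLOW(S) includes $ since S is the start symbol.
FOLLOW(S): S appears on no right-hand side. Thus FOLLOW(S) = {$}.
For S ::= epsilon: FIRST(epsilon) = {epsilon}, so it goes in M[S, t] for t ∈ {}; since epsilon ∈ FIRST, also for every t ∈ FOLLOW(S) = {$}.
For S ::= c D: FIRST(c D) = {c}, so it goes in M[S, t] for t ∈ {c}.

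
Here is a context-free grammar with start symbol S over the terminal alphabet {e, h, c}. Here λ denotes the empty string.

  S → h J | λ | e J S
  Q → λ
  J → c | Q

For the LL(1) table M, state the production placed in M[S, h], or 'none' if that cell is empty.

FIRST(S): from S→h J we get {h}; from S→λ we get {λ}; from S→e J S we get {e}. So FIRST(S) = {λ, e, h}.
FIRST(Q): from Q→λ we get {λ}. So FIRST(Q) = {λ}.
FIRST(J): from J→c we get {c}; from J→Q we get {λ}. So FIRST(J) = {λ, c}.
FOLLOW(S) includes $ since S is the start symbol.
FOLLOW(S): in S→e J S, the suffix after S is empty (adds nothing new). Thus FOLLOW(S) = {$}.
For S → h J: FIRST(h J) = {h}, so it goes in M[S, t] for t ∈ {h}.
For S → λ: FIRST(λ) = {λ}, so it goes in M[S, t] for t ∈ {}; since λ ∈ FIRST, also for every t ∈ FOLLOW(S) = {$}.
For S → e J S: FIRST(e J S) = {e}, so it goes in M[S, t] for t ∈ {e}.

S → h J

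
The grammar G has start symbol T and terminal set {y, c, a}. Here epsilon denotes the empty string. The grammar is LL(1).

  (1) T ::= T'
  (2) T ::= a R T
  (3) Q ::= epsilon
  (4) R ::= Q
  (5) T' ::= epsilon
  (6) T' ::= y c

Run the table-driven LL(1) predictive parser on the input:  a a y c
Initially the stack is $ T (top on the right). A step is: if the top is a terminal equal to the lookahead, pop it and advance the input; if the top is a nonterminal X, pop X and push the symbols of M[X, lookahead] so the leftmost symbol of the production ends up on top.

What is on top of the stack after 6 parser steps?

     Stack    Input      Action
  1  $ T      a a y c $  expand T ::= a R T
  2  $ T R a  a a y c $  match a
  3  $ T R    a y c $    expand R ::= Q
  4  $ T Q    a y c $    expand Q ::= epsilon
  5  $ T      a y c $    expand T ::= a R T
  6  $ T R a  a y c $    match a
Stack after step 6: $ T R (top = R).

R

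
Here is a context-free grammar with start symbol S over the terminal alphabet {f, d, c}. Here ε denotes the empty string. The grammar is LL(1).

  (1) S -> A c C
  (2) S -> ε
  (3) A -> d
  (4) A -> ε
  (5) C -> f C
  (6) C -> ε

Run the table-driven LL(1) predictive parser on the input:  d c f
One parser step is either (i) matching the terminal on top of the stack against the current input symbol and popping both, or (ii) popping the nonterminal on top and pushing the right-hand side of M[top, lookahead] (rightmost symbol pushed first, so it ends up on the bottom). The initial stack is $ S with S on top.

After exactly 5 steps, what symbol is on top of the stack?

f

     Stack    Input    Action
  1  $ S      d c f $  expand S -> A c C
  2  $ C c A  d c f $  expand A -> d
  3  $ C c d  d c f $  match d
  4  $ C c    c f $    match c
  5  $ C      f $      expand C -> f C
Stack after step 5: $ C f (top = f).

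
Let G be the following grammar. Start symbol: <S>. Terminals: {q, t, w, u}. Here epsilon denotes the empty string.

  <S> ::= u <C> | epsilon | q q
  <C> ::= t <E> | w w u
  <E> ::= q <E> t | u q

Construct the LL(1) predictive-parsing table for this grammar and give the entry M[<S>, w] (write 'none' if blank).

none

FIRST(<S>) = {epsilon, q, u}
FIRST(<C>) = {t, w}
FIRST(<E>) = {q, u}
FOLLOW(<S>) includes $ since <S> is the start symbol.
FOLLOW(<S>): <S> appears on no right-hand side. Thus FOLLOW(<S>) = {$}.
For <S> ::= u <C>: FIRST(u <C>) = {u}, so it goes in M[<S>, t] for t ∈ {u}.
For <S> ::= epsilon: FIRST(epsilon) = {epsilon}, so it goes in M[<S>, t] for t ∈ {}; since epsilon ∈ FIRST, also for every t ∈ FOLLOW(<S>) = {$}.
For <S> ::= q q: FIRST(q q) = {q}, so it goes in M[<S>, t] for t ∈ {q}.
None of these place a production in M[<S>, w].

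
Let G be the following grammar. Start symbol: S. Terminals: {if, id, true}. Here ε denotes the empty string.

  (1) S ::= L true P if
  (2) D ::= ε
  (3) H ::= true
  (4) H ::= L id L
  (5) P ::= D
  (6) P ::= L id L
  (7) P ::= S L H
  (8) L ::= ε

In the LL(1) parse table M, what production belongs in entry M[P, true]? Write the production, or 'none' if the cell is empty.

FIRST(D) = {ε}
FIRST(L) = {ε}
FIRST(S) = {true}  (via L true P if)
FIRST(H) = {id, true}  (via L id L)
FIRST(P) = {ε, id, true}  (via D, L id L, S L H)
FOLLOW(S) includes $ since S is the start symbol.
FOLLOW(P): in S::=L true P if, P is followed by if with FIRST {if}. Thus FOLLOW(P) = {if}.
For P ::= D: FIRST(D) = {ε}, so it goes in M[P, t] for t ∈ {}; since ε ∈ FIRST, also for every t ∈ FOLLOW(P) = {if}.
For P ::= L id L: FIRST(L id L) = {id}, so it goes in M[P, t] for t ∈ {id}.
For P ::= S L H: FIRST(S L H) = {true}, so it goes in M[P, t] for t ∈ {true}.

P ::= S L H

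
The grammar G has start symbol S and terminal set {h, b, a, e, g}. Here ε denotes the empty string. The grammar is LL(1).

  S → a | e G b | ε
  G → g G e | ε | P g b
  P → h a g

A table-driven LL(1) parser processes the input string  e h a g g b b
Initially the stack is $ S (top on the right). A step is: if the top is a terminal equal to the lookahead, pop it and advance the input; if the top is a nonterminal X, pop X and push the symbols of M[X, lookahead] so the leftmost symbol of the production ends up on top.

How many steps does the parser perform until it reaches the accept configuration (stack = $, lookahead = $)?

10

step 1: stack=$ S  input=e h a g g b b $  — expand S → e G b
step 2: stack=$ b G e  input=e h a g g b b $  — match e
step 3: stack=$ b G  input=h a g g b b $  — expand G → P g b
step 4: stack=$ b b g P  input=h a g g b b $  — expand P → h a g
step 5: stack=$ b b g g a h  input=h a g g b b $  — match h
step 6: stack=$ b b g g a  input=a g g b b $  — match a
step 7: stack=$ b b g g  input=g g b b $  — match g
step 8: stack=$ b b g  input=g b b $  — match g
step 9: stack=$ b b  input=b b $  — match b
step 10: stack=$ b  input=b $  — match b
Accept reached after 10 steps.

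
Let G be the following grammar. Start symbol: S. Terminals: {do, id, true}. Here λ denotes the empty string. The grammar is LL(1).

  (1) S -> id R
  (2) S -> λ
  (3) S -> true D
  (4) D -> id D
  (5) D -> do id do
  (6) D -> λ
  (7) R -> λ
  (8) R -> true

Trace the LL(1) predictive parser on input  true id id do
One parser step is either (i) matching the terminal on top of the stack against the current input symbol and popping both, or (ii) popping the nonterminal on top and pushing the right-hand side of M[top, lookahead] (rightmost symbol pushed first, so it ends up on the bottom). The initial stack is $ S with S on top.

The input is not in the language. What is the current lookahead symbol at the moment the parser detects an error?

step 1: stack=$ S  input=true id id do $  — expand S -> true D
step 2: stack=$ D true  input=true id id do $  — match true
step 3: stack=$ D  input=id id do $  — expand D -> id D
step 4: stack=$ D id  input=id id do $  — match id
step 5: stack=$ D  input=id do $  — expand D -> id D
step 6: stack=$ D id  input=id do $  — match id
step 7: stack=$ D  input=do $  — expand D -> do id do
step 8: stack=$ do id do  input=do $  — match do
step 9: stack=$ do id  input=$  — error: top is terminal id but lookahead is $

$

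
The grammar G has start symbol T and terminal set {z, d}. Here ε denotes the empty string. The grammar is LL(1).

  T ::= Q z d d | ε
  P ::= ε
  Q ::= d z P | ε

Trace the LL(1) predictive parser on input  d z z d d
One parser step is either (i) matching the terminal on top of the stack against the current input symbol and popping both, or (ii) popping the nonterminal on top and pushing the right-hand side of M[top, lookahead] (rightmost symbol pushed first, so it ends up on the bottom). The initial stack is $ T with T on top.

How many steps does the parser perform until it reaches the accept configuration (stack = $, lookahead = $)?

step 1: stack=$ T  input=d z z d d $  — expand T ::= Q z d d
step 2: stack=$ d d z Q  input=d z z d d $  — expand Q ::= d z P
step 3: stack=$ d d z P z d  input=d z z d d $  — match d
step 4: stack=$ d d z P z  input=z z d d $  — match z
step 5: stack=$ d d z P  input=z d d $  — expand P ::= ε
step 6: stack=$ d d z  input=z d d $  — match z
step 7: stack=$ d d  input=d d $  — match d
step 8: stack=$ d  input=d $  — match d
Accept reached after 8 steps.

8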